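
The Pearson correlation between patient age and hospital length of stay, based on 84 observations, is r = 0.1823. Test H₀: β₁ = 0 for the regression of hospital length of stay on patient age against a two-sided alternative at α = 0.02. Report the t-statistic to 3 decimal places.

t = r·√(n − 2)/√(1 − r²) = 0.1823·√82/√0.966767 = 1.679.
df = n − 2 = 82.
Two-sided p ≈ 0.0970, which is ≥ 0.02, so fail to reject H₀.
The data do not give significant evidence of a linear association between patient age and hospital length of stay.

t = 1.679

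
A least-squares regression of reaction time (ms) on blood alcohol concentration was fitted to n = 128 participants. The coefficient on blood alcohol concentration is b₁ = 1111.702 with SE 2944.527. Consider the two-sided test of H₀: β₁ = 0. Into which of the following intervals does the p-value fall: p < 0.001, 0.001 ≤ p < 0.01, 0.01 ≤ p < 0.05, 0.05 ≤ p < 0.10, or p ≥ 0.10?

p ≥ 0.10

t = 1111.702 / 2944.527 = 0.378.
df = n − 2 = 128 − 2 = 126.
Two-sided p = 2·P(T_{126} > |t|) ≈ 0.7064.
So p ≥ 0.10.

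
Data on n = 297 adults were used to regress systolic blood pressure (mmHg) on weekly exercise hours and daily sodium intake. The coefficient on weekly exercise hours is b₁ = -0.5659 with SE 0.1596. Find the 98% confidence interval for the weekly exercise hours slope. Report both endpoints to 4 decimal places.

df = n − k − 1 = 297 − 2 − 1 = 294.
t* = t_{0.01, 294} = 2.339098.
Margin = t* × SE = 2.339098 × 0.1596 = 0.373320.
CI: -0.5659 ± 0.373320 → (-0.9392, -0.1926).
With 98% confidence, each one-unit increase in weekly exercise hours is associated with a change of between -0.9392 and -0.1926 mmHg in systolic blood pressure, holding the other predictors fixed.

(-0.9392, -0.1926)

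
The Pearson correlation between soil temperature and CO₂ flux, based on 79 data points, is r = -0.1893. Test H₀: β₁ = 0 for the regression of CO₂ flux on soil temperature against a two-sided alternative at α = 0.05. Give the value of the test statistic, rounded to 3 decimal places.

t = -1.692

t = r·√(n − 2)/√(1 − r²) = -0.1893·√77/√0.964166 = -1.692.
df = n − 2 = 77.
Two-sided p ≈ 0.0947, which is ≥ 0.05, so fail to reject H₀.
The data do not give significant evidence of a linear association between soil temperature and CO₂ flux.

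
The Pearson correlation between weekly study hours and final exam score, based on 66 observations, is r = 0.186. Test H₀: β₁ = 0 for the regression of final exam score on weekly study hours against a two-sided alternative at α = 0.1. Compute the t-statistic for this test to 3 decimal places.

t = 1.514

t = r·√(n − 2)/√(1 − r²) = 0.186·√64/√0.965404 = 1.514.
df = n − 2 = 64.
Two-sided p ≈ 0.1348, which is ≥ 0.1, so fail to reject H₀.
The data do not give significant evidence of a linear association between weekly study hours and final exam score.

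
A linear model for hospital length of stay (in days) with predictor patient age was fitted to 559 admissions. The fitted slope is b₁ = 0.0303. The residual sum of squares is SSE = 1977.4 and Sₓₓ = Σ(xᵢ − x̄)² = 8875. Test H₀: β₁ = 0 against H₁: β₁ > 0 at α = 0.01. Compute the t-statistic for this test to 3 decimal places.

MSE = SSE/(n − 2) = 1977.4/557 = 3.55009.
SE(b₁) = √(MSE/Sₓₓ) = √(3.55009/8875) = 0.0200003.
t = 0.0303 / 0.0200003 = 1.515.
df = n − 2 = 557.
One-sided p ≈ 0.0652, which is ≥ 0.01, so fail to reject H₀.
The data do not give significant evidence that the true slope on patient age is positive.

t = 1.515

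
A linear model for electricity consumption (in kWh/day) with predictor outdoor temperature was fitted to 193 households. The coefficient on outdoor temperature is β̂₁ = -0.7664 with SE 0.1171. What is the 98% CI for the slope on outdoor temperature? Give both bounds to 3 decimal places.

df = n − 2 = 193 − 2 = 191.
t* = t_{0.01, 191} = 2.34603.
Margin = t* × SE = 2.34603 × 0.1171 = 0.27472.
CI: -0.7664 ± 0.27472 → (-1.041, -0.492).
With 98% confidence, each one-unit increase in outdoor temperature is associated with a change of between -1.041 and -0.492 kWh/day in electricity consumption.

(-1.041, -0.492)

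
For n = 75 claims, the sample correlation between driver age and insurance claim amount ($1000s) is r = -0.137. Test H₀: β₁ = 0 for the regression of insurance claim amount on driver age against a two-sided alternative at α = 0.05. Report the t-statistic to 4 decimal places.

t = -1.1817

t = r·√(n − 2)/√(1 − r²) = -0.137·√73/√0.981231 = -1.1817.
df = n − 2 = 73.
Two-sided p ≈ 0.2412, which is ≥ 0.05, so fail to reject H₀.
The data do not give significant evidence of a linear association between driver age and insurance claim amount.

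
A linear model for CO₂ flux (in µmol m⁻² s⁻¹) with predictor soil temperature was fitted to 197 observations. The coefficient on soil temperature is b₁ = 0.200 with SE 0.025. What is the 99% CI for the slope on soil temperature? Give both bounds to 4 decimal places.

df = n − 2 = 197 − 2 = 195.
t* = t_{0.005, 195} = 2.601276.
Margin = t* × SE = 2.601276 × 0.025 = 0.065032.
CI: 0.200 ± 0.065032 → (0.1350, 0.2650).
With 99% confidence, each one-unit increase in soil temperature is associated with a change of between 0.1350 and 0.2650 µmol m⁻² s⁻¹ in CO₂ flux.

(0.1350, 0.2650)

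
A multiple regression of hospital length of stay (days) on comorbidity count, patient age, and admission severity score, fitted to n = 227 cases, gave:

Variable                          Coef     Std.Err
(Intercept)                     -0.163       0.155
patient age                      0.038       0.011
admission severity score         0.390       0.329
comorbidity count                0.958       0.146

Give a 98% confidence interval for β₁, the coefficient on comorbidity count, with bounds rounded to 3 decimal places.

(0.616, 1.300)

Read off: b = 0.958, SE = 0.146 for comorbidity count.
df = n − k − 1 = 227 − 3 − 1 = 223.
t* = t_{0.01, 223} = 2.343186.
Margin = t* × SE = 2.343186 × 0.146 = 0.34211.
CI: 0.958 ± 0.34211 → (0.616, 1.300).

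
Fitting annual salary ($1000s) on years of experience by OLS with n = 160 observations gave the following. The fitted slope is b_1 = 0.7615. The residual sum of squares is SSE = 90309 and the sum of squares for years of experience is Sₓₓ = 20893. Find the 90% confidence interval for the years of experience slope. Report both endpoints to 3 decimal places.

MSE = SSE/(n − 2) = 90309/158 = 571.576.
SE(b_1) = √(MSE/Sₓₓ) = √(571.576/20893) = 0.1654.
df = n − 2 = 158.
t* = t_{0.05, 158} = 1.654555.
Margin = t* × SE = 1.654555 × 0.1654 = 0.27366.
CI: 0.7615 ± 0.27366 → (0.488, 1.035).
With 90% confidence, each one-unit increase in years of experience is associated with a change of between 0.488 and 1.035 $1000s in annual salary.

(0.488, 1.035)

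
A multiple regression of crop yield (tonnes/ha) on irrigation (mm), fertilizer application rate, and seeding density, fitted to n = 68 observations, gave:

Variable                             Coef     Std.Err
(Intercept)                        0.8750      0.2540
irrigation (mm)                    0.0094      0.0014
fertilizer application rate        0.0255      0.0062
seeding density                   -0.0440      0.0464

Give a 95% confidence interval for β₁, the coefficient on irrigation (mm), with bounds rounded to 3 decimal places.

Read off: b = 0.0094, SE = 0.0014 for irrigation (mm).
df = n − k − 1 = 68 − 3 − 1 = 64.
t* = t_{0.025, 64} = 1.99773.
Margin = t* × SE = 1.99773 × 0.0014 = 0.00280.
CI: 0.0094 ± 0.00280 → (0.007, 0.012).

(0.007, 0.012)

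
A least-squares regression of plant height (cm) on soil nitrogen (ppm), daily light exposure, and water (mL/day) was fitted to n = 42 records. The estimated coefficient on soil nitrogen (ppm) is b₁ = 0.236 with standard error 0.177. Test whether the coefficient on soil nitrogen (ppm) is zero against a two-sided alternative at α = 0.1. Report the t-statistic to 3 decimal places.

H₀: β₁ = 0 vs H₁: β₁ ≠ 0.
t = (b₁ − β₁⁰)/SE = 0.236 / 0.177 = 1.333.
df = n − k − 1 = 42 − 3 − 1 = 38.
Two-sided p ≈ 0.1904, which is ≥ 0.1, so fail to reject H₀.
The data do not give significant evidence of an association between soil nitrogen (ppm) and plant height, after adjusting for the other predictors.

t = 1.333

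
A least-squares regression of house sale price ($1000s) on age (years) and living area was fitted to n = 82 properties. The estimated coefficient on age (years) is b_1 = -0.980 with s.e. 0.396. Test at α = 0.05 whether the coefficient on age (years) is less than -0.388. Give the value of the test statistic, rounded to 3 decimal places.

t = -1.495

H₀: β₁ = -0.388 vs H₁: β₁ < -0.388.
t = (b_1 − β₁⁰)/SE = (-0.980 − (-0.388)) / 0.396 = -1.495.
df = n − k − 1 = 82 − 2 − 1 = 79.
One-sided p ≈ 0.0695, which is ≥ 0.05, so fail to reject H₀.
The data do not give significant evidence that the true slope on age (years) is below -0.388 $1000s per unit, holding the other predictors fixed.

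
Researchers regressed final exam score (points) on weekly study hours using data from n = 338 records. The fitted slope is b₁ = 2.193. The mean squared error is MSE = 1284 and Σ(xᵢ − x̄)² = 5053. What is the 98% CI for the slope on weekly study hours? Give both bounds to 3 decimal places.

(1.015, 3.371)

SE(b₁) = √(MSE/Sₓₓ) = √(1284/5053) = 0.50409.
df = n − 2 = 336.
t* = t_{0.01, 336} = 2.337497.
Margin = t* × SE = 2.337497 × 0.50409 = 1.17831.
CI: 2.193 ± 1.17831 → (1.015, 3.371).
With 98% confidence, each one-unit increase in weekly study hours is associated with a change of between 1.015 and 3.371 points in final exam score.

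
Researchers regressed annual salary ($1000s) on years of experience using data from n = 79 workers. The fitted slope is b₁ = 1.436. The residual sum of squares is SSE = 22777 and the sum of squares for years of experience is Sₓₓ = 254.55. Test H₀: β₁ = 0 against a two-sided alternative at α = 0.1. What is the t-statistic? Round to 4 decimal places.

MSE = SSE/(n − 2) = 22777/77 = 295.805.
SE(b₁) = √(MSE/Sₓₓ) = √(295.805/254.55) = 1.07799.
t = 1.436 / 1.07799 = 1.3321.
df = n − 2 = 77.
Two-sided p ≈ 0.1868, which is ≥ 0.1, so fail to reject H₀.
The data do not give significant evidence of an association between years of experience and annual salary.

t = 1.3321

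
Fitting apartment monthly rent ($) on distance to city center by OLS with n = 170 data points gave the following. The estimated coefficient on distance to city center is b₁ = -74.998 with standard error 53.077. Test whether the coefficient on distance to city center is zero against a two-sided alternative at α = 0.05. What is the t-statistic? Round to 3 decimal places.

t = -1.413

H₀: β₁ = 0 vs H₁: β₁ ≠ 0.
t = (b₁ − β₁⁰)/SE = -74.998 / 53.077 = -1.413.
df = n − 2 = 170 − 2 = 168.
Two-sided p ≈ 0.1595, which is ≥ 0.05, so fail to reject H₀.
The data do not give significant evidence of an association between distance to city center and apartment monthly rent.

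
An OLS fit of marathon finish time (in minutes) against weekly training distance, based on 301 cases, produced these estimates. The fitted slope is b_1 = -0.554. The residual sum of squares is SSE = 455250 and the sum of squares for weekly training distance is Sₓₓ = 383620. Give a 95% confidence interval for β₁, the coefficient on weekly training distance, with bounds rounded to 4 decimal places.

MSE = SSE/(n − 2) = 455250/299 = 1522.58.
SE(b_1) = √(MSE/Sₓₓ) = √(1522.58/383620) = 0.0629997.
df = n − 2 = 299.
t* = t_{0.025, 299} = 1.96793.
Margin = t* × SE = 1.96793 × 0.0629997 = 0.123979.
CI: -0.554 ± 0.123979 → (-0.6780, -0.4300).
With 95% confidence, each one-unit increase in weekly training distance is associated with a change of between -0.6780 and -0.4300 minutes in marathon finish time.

(-0.6780, -0.4300)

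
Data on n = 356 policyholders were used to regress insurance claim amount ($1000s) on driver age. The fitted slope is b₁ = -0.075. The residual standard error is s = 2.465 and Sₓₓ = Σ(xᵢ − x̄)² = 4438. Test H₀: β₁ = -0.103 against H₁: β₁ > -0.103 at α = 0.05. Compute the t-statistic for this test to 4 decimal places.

SE(b₁) = s/√Sₓₓ = 2.465/√4438 = 0.0370018.
t = (-0.075 − (-0.103)) / 0.0370018 = 0.7567.
df = n − 2 = 354.
One-sided p ≈ 0.2249, which is ≥ 0.05, so fail to reject H₀.
The data do not give significant evidence that the true slope on driver age exceeds -0.103 $1000s per unit.

t = 0.7567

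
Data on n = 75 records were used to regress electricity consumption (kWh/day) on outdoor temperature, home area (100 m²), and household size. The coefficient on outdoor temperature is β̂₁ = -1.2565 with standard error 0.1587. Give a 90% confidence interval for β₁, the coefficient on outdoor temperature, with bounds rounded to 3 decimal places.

(-1.521, -0.992)

df = n − k − 1 = 75 − 3 − 1 = 71.
t* = t_{0.05, 71} = 1.6666.
Margin = t* × SE = 1.6666 × 0.1587 = 0.26449.
CI: -1.2565 ± 0.26449 → (-1.521, -0.992).
With 90% confidence, each one-unit increase in outdoor temperature is associated with a change of between -1.521 and -0.992 kWh/day in electricity consumption, holding the other predictors fixed.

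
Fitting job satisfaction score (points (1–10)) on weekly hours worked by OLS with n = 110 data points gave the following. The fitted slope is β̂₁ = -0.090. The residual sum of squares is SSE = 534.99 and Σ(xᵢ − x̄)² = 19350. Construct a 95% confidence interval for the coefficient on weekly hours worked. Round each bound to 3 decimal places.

MSE = SSE/(n − 2) = 534.99/108 = 4.95361.
SE(β̂₁) = √(MSE/Sₓₓ) = √(4.95361/19350) = 0.016.
df = n − 2 = 108.
t* = t_{0.025, 108} = 1.982173.
Margin = t* × SE = 1.982173 × 0.016 = 0.03171.
CI: -0.090 ± 0.03171 → (-0.122, -0.058).
With 95% confidence, each one-unit increase in weekly hours worked is associated with a change of between -0.122 and -0.058 points (1–10) in job satisfaction score.

(-0.122, -0.058)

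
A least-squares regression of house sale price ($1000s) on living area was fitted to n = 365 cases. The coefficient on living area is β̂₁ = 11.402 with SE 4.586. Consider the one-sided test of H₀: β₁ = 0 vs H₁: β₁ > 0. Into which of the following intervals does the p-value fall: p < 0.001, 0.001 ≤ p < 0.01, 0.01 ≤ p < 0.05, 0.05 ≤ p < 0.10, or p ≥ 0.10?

t = 11.402 / 4.586 = 2.486.
df = n − 2 = 365 − 2 = 363.
One-sided p = P(T_{363} > t) ≈ 0.0067.
So 0.001 ≤ p < 0.01.

0.001 ≤ p < 0.01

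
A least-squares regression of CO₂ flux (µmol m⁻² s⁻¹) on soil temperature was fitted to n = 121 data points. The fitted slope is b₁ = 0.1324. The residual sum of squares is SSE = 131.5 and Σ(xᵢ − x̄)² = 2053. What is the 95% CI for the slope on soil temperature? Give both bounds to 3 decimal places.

(0.086, 0.178)

MSE = SSE/(n − 2) = 131.5/119 = 1.10504.
SE(b₁) = √(MSE/Sₓₓ) = √(1.10504/2053) = 0.0232004.
df = n − 2 = 119.
t* = t_{0.025, 119} = 1.9801.
Margin = t* × SE = 1.9801 × 0.0232004 = 0.04594.
CI: 0.1324 ± 0.04594 → (0.086, 0.178).
With 95% confidence, each one-unit increase in soil temperature is associated with a change of between 0.086 and 0.178 µmol m⁻² s⁻¹ in CO₂ flux.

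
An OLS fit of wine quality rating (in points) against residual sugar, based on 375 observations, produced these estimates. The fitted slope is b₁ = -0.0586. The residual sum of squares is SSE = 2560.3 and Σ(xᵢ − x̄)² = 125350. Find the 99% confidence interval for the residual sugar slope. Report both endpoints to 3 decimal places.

(-0.078, -0.039)

MSE = SSE/(n − 2) = 2560.3/373 = 6.86408.
SE(b₁) = √(MSE/Sₓₓ) = √(6.86408/125350) = 0.00739995.
df = n − 2 = 373.
t* = t_{0.005, 373} = 2.589074.
Margin = t* × SE = 2.589074 × 0.00739995 = 0.01916.
CI: -0.0586 ± 0.01916 → (-0.078, -0.039).
With 99% confidence, each one-unit increase in residual sugar is associated with a change of between -0.078 and -0.039 points in wine quality rating.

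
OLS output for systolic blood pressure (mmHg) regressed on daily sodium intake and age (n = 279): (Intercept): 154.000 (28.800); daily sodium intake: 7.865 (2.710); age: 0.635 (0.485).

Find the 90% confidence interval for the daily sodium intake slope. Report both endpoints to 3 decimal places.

(3.392, 12.338)

Read off: b = 7.865, SE = 2.710 for daily sodium intake.
df = n − k − 1 = 279 − 2 − 1 = 276.
t* = t_{0.05, 276} = 1.650393.
Margin = t* × SE = 1.650393 × 2.710 = 4.47257.
CI: 7.865 ± 4.47257 → (3.392, 12.338).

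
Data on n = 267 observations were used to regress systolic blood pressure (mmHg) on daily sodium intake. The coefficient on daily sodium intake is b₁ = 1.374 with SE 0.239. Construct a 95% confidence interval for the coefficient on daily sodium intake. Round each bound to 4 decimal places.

(0.9034, 1.8446)

df = n − 2 = 267 − 2 = 265.
t* = t_{0.025, 265} = 1.968956.
Margin = t* × SE = 1.968956 × 0.239 = 0.470581.
CI: 1.374 ± 0.470581 → (0.9034, 1.8446).
With 95% confidence, each one-unit increase in daily sodium intake is associated with a change of between 0.9034 and 1.8446 mmHg in systolic blood pressure.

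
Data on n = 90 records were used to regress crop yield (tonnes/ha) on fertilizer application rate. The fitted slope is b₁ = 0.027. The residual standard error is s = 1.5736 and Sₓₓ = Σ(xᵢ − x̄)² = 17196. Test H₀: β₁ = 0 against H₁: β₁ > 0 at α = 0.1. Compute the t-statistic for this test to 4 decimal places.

SE(b₁) = s/√Sₓₓ = 1.5736/√17196 = 0.012.
t = 0.027 / 0.012 = 2.2500.
df = n − 2 = 88.
One-sided p ≈ 0.0135, which is < 0.1, so reject H₀.
There is evidence that the true slope on fertilizer application rate is positive.

t = 2.2500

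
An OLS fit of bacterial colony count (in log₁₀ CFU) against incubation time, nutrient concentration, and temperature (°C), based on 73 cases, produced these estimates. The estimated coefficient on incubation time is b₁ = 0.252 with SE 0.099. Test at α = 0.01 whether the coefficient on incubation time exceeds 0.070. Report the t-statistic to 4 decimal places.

H₀: β₁ = 0.070 vs H₁: β₁ > 0.070.
t = (b₁ − β₁⁰)/SE = (0.252 − 0.070) / 0.099 = 1.8384.
df = n − k − 1 = 73 − 3 − 1 = 69.
One-sided p ≈ 0.0352, which is ≥ 0.01, so fail to reject H₀.
The data do not give significant evidence that the true slope on incubation time exceeds 0.070 log₁₀ CFU per unit, holding the other predictors fixed.

t = 1.8384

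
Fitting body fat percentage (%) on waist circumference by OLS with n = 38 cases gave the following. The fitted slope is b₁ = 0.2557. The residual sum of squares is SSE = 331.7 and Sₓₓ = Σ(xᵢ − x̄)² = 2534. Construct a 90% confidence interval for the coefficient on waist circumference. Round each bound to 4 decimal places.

(0.1539, 0.3575)

MSE = SSE/(n − 2) = 331.7/36 = 9.21389.
SE(b₁) = √(MSE/Sₓₓ) = √(9.21389/2534) = 0.0603001.
df = n − 2 = 36.
t* = t_{0.05, 36} = 1.688298.
Margin = t* × SE = 1.688298 × 0.0603001 = 0.101805.
CI: 0.2557 ± 0.101805 → (0.1539, 0.3575).
With 90% confidence, each one-unit increase in waist circumference is associated with a change of between 0.1539 and 0.3575 % in body fat percentage.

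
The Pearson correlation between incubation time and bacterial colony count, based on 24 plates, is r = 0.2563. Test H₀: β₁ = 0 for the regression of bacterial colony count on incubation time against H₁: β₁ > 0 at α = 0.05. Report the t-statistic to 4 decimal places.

t = r·√(n − 2)/√(1 − r²) = 0.2563·√22/√0.93431 = 1.2437.
df = n − 2 = 22.
One-sided p ≈ 0.1134, which is ≥ 0.05, so fail to reject H₀.
The data do not give significant evidence of a linear association between incubation time and bacterial colony count.

t = 1.2437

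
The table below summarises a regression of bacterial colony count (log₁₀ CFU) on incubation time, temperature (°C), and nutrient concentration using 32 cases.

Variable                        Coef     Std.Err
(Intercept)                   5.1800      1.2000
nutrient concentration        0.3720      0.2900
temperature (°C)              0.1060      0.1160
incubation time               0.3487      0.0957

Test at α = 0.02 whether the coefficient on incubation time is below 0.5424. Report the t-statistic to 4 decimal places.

Read off: b = 0.3487, SE = 0.0957 for incubation time.
H₀: β₁ = 0.5424 vs H₁: β₁ < 0.5424.
t = (0.3487 − 0.5424) / 0.0957 = -2.0240.
df = n − k − 1 = 32 − 3 − 1 = 28.
One-sided p ≈ 0.0263, which is ≥ 0.02, so fail to reject H₀.
The data do not give significant evidence that the true slope on incubation time is below 0.5424 log₁₀ CFU per unit, holding the other predictors fixed.

t = -2.0240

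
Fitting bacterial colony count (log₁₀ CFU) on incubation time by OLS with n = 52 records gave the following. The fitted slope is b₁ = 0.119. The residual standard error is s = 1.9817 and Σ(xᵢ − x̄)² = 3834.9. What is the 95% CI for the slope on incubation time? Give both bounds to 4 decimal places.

(0.0547, 0.1833)

SE(b₁) = s/√Sₓₓ = 1.9817/√3834.9 = 0.0320008.
df = n − 2 = 50.
t* = t_{0.025, 50} = 2.008559.
Margin = t* × SE = 2.008559 × 0.0320008 = 0.064276.
CI: 0.119 ± 0.064276 → (0.0547, 0.1833).
With 95% confidence, each one-unit increase in incubation time is associated with a change of between 0.0547 and 0.1833 log₁₀ CFU in bacterial colony count.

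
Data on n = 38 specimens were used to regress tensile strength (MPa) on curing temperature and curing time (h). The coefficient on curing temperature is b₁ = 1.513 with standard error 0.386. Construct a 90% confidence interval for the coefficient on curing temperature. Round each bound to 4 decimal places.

df = n − k − 1 = 38 − 2 − 1 = 35.
t* = t_{0.05, 35} = 1.689572.
Margin = t* × SE = 1.689572 × 0.386 = 0.652175.
CI: 1.513 ± 0.652175 → (0.8608, 2.1652).
With 90% confidence, each one-unit increase in curing temperature is associated with a change of between 0.8608 and 2.1652 MPa in tensile strength, holding the other predictors fixed.

(0.8608, 2.1652)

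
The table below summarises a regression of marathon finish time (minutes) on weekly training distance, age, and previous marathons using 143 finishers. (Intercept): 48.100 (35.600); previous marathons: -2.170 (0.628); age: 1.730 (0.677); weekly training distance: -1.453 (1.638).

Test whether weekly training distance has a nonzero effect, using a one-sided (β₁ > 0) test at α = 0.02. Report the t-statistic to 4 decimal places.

t = -0.8871

Read off: b = -1.453, SE = 1.638 for weekly training distance.
H₀: β₁ = 0 vs H₁: β₁ > 0.
t = -1.453 / 1.638 = -0.8871.
df = n − k − 1 = 143 − 3 − 1 = 139.
One-sided p ≈ 0.8117, which is ≥ 0.02, so fail to reject H₀.
The data do not give significant evidence that the true slope on weekly training distance is positive, holding the other predictors fixed.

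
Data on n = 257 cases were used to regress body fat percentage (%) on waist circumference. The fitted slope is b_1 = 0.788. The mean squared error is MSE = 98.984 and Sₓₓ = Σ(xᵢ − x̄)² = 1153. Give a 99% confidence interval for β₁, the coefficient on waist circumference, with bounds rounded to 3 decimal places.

(0.028, 1.548)

SE(b_1) = √(MSE/Sₓₓ) = √(98.984/1153) = 0.293.
df = n − 2 = 255.
t* = t_{0.005, 255} = 2.595246.
Margin = t* × SE = 2.595246 × 0.293 = 0.76041.
CI: 0.788 ± 0.76041 → (0.028, 1.548).
With 99% confidence, each one-unit increase in waist circumference is associated with a change of between 0.028 and 1.548 % in body fat percentage.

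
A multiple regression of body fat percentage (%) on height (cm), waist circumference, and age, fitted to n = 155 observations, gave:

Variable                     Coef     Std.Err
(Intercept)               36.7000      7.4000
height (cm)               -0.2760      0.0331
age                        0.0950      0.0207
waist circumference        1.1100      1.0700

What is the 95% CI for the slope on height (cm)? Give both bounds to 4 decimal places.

Read off: b = -0.2760, SE = 0.0331 for height (cm).
df = n − k − 1 = 155 − 3 − 1 = 151.
t* = t_{0.025, 151} = 1.975799.
Margin = t* × SE = 1.975799 × 0.0331 = 0.065399.
CI: -0.2760 ± 0.065399 → (-0.3414, -0.2106).

(-0.3414, -0.2106)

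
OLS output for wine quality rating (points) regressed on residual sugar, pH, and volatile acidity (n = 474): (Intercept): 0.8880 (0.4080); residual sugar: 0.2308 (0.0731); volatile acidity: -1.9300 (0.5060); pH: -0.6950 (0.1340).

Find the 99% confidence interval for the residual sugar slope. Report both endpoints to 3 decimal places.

Read off: b = 0.2308, SE = 0.0731 for residual sugar.
df = n − k − 1 = 474 − 3 − 1 = 470.
t* = t_{0.005, 470} = 2.58633.
Margin = t* × SE = 2.58633 × 0.0731 = 0.18906.
CI: 0.2308 ± 0.18906 → (0.042, 0.420).

(0.042, 0.420)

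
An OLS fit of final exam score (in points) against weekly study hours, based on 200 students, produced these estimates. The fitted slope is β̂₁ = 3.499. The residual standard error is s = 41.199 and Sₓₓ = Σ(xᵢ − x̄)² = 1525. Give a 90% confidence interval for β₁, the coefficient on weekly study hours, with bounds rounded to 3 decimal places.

(1.756, 5.242)

SE(β̂₁) = s/√Sₓₓ = 41.199/√1525 = 1.055.
df = n − 2 = 198.
t* = t_{0.05, 198} = 1.652586.
Margin = t* × SE = 1.652586 × 1.055 = 1.74348.
CI: 3.499 ± 1.74348 → (1.756, 5.242).
With 90% confidence, each one-unit increase in weekly study hours is associated with a change of between 1.756 and 5.242 points in final exam score.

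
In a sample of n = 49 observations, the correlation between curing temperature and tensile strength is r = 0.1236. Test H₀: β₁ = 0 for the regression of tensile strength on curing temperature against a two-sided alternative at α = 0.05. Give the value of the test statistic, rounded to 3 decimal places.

t = r·√(n − 2)/√(1 − r²) = 0.1236·√47/√0.984723 = 0.854.
df = n − 2 = 47.
Two-sided p ≈ 0.3975, which is ≥ 0.05, so fail to reject H₀.
The data do not give significant evidence of a linear association between curing temperature and tensile strength.

t = 0.854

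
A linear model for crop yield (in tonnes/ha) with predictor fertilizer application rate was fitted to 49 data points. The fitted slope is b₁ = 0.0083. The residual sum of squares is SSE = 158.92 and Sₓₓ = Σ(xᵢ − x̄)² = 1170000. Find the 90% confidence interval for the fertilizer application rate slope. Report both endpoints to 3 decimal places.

MSE = SSE/(n − 2) = 158.92/47 = 3.38128.
SE(b₁) = √(MSE/Sₓₓ) = √(3.38128/1170000) = 0.00169999.
df = n − 2 = 47.
t* = t_{0.05, 47} = 1.677927.
Margin = t* × SE = 1.677927 × 0.00169999 = 0.00285.
CI: 0.0083 ± 0.00285 → (0.005, 0.011).
With 90% confidence, each one-unit increase in fertilizer application rate is associated with a change of between 0.005 and 0.011 tonnes/ha in crop yield.

(0.005, 0.011)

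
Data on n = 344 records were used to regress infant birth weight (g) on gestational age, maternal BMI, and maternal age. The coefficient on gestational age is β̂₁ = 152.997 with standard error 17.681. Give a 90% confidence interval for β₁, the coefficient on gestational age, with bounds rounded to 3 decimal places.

df = n − k − 1 = 344 − 3 − 1 = 340.
t* = t_{0.05, 340} = 1.649348.
Margin = t* × SE = 1.649348 × 17.681 = 29.16212.
CI: 152.997 ± 29.16212 → (123.835, 182.159).
With 90% confidence, each one-unit increase in gestational age is associated with a change of between 123.835 and 182.159 g in infant birth weight, holding the other predictors fixed.

(123.835, 182.159)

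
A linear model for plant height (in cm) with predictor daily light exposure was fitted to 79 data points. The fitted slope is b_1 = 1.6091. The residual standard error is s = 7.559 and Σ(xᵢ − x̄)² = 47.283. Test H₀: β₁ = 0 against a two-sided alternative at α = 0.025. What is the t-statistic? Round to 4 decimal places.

t = 1.4638

SE(b_1) = s/√Sₓₓ = 7.559/√47.283 = 1.09929.
t = 1.6091 / 1.09929 = 1.4638.
df = n − 2 = 77.
Two-sided p ≈ 0.1473, which is ≥ 0.025, so fail to reject H₀.
The data do not give significant evidence of an association between daily light exposure and plant height.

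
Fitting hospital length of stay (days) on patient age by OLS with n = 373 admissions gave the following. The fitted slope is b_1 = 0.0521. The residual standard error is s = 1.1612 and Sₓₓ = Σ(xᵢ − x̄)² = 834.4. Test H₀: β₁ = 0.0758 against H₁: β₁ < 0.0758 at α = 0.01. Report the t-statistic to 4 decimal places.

t = -0.5896

SE(b_1) = s/√Sₓₓ = 1.1612/√834.4 = 0.0401994.
t = (0.0521 − 0.0758) / 0.0401994 = -0.5896.
df = n − 2 = 371.
One-sided p ≈ 0.2779, which is ≥ 0.01, so fail to reject H₀.
The data do not give significant evidence that the true slope on patient age is below 0.0758 days per unit.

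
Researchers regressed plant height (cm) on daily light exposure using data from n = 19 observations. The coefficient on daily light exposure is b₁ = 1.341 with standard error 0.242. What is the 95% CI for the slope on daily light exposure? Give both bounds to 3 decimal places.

(0.830, 1.852)

df = n − 2 = 19 − 2 = 17.
t* = t_{0.025, 17} = 2.109816.
Margin = t* × SE = 2.109816 × 0.242 = 0.51058.
CI: 1.341 ± 0.51058 → (0.830, 1.852).
With 95% confidence, each one-unit increase in daily light exposure is associated with a change of between 0.830 and 1.852 cm in plant height.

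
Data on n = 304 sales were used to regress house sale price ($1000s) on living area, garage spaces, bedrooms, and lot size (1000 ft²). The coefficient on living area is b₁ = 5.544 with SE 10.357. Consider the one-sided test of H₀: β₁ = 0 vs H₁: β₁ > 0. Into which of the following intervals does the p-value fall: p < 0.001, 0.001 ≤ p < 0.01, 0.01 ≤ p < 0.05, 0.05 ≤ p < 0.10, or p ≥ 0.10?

p ≥ 0.10

t = 5.544 / 10.357 = 0.535.
df = n − k − 1 = 304 − 4 − 1 = 299.
One-sided p = P(T_{299} > t) ≈ 0.2964.
So p ≥ 0.10.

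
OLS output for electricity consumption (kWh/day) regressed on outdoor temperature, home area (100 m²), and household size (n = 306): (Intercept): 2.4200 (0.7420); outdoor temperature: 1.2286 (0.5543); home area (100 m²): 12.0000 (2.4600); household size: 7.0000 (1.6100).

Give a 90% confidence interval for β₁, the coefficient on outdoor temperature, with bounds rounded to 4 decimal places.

Read off: b = 1.2286, SE = 0.5543 for outdoor temperature.
df = n − k − 1 = 306 − 3 − 1 = 302.
t* = t_{0.05, 302} = 1.649915.
Margin = t* × SE = 1.649915 × 0.5543 = 0.914548.
CI: 1.2286 ± 0.914548 → (0.3141, 2.1431).

(0.3141, 2.1431)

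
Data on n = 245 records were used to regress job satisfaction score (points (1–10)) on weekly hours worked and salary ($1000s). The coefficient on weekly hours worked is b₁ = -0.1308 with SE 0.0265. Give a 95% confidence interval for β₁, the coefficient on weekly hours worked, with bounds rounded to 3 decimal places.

(-0.183, -0.079)

df = n − k − 1 = 245 − 2 − 1 = 242.
t* = t_{0.025, 242} = 1.969815.
Margin = t* × SE = 1.969815 × 0.0265 = 0.05220.
CI: -0.1308 ± 0.05220 → (-0.183, -0.079).
With 95% confidence, each one-unit increase in weekly hours worked is associated with a change of between -0.183 and -0.079 points (1–10) in job satisfaction score, holding the other predictors fixed.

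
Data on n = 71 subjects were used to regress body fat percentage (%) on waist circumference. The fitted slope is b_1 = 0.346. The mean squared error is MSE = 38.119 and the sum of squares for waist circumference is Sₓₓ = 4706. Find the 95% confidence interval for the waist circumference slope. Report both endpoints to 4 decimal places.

SE(b_1) = √(MSE/Sₓₓ) = √(38.119/4706) = 0.0900005.
df = n − 2 = 69.
t* = t_{0.025, 69} = 1.994945.
Margin = t* × SE = 1.994945 × 0.0900005 = 0.179546.
CI: 0.346 ± 0.179546 → (0.1665, 0.5255).
With 95% confidence, each one-unit increase in waist circumference is associated with a change of between 0.1665 and 0.5255 % in body fat percentage.

(0.1665, 0.5255)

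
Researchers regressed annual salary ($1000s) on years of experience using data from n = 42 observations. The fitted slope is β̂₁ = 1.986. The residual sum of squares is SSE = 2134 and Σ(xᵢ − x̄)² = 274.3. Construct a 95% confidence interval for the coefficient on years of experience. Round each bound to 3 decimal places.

MSE = SSE/(n − 2) = 2134/40 = 53.35.
SE(β̂₁) = √(MSE/Sₓₓ) = √(53.35/274.3) = 0.441016.
df = n − 2 = 40.
t* = t_{0.025, 40} = 2.021075.
Margin = t* × SE = 2.021075 × 0.441016 = 0.89133.
CI: 1.986 ± 0.89133 → (1.095, 2.877).
With 95% confidence, each one-unit increase in years of experience is associated with a change of between 1.095 and 2.877 $1000s in annual salary.

(1.095, 2.877)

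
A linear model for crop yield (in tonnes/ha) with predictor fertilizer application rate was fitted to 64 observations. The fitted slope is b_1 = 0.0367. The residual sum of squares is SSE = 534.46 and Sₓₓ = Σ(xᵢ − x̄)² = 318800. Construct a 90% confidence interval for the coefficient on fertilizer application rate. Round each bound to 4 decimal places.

MSE = SSE/(n − 2) = 534.46/62 = 8.62032.
SE(b_1) = √(MSE/Sₓₓ) = √(8.62032/318800) = 0.00519999.
df = n − 2 = 62.
t* = t_{0.05, 62} = 1.669804.
Margin = t* × SE = 1.669804 × 0.00519999 = 0.008683.
CI: 0.0367 ± 0.008683 → (0.0280, 0.0454).
With 90% confidence, each one-unit increase in fertilizer application rate is associated with a change of between 0.0280 and 0.0454 tonnes/ha in crop yield.

(0.0280, 0.0454)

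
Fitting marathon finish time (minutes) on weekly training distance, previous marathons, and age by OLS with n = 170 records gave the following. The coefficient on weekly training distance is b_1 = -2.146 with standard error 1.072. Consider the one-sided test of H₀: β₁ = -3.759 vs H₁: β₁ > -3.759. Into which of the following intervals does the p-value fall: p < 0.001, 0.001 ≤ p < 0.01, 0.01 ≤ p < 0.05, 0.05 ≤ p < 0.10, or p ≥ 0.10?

0.05 ≤ p < 0.10

t = (-2.146 − (-3.759)) / 1.072 = 1.505.
df = n − k − 1 = 170 − 3 − 1 = 166.
One-sided p = P(T_{166} > t) ≈ 0.0672.
So 0.05 ≤ p < 0.10.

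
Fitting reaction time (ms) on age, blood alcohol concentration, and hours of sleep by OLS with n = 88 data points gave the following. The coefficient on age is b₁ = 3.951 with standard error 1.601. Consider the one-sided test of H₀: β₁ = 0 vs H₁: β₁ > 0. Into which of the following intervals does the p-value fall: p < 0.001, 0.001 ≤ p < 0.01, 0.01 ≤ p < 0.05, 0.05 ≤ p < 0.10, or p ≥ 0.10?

t = 3.951 / 1.601 = 2.468.
df = n − k − 1 = 88 − 3 − 1 = 84.
One-sided p = P(T_{84} > t) ≈ 0.0078.
So 0.001 ≤ p < 0.01.

0.001 ≤ p < 0.01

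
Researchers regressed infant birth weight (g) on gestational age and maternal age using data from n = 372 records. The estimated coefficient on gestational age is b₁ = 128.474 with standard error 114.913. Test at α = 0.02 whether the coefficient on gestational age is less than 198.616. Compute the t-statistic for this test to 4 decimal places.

H₀: β₁ = 198.616 vs H₁: β₁ < 198.616.
t = (b₁ − β₁⁰)/SE = (128.474 − 198.616) / 114.913 = -0.6104.
df = n − k − 1 = 372 − 2 − 1 = 369.
One-sided p ≈ 0.2710, which is ≥ 0.02, so fail to reject H₀.
The data do not give significant evidence that the true slope on gestational age is below 198.616 g per unit, holding the other predictors fixed.

t = -0.6104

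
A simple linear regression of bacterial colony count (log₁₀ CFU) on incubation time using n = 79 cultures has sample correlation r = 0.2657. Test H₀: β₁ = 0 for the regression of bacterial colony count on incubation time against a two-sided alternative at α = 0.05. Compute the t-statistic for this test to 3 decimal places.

t = r·√(n − 2)/√(1 − r²) = 0.2657·√77/√0.929404 = 2.418.
df = n − 2 = 77.
Two-sided p ≈ 0.0179, which is < 0.05, so reject H₀.
There is evidence of a linear association between incubation time and bacterial colony count.

t = 2.418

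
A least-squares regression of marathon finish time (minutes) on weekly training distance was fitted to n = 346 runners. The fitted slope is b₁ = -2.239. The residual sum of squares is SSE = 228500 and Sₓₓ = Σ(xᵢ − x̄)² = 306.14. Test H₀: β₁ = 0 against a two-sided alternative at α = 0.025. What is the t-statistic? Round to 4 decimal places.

MSE = SSE/(n − 2) = 228500/344 = 664.244.
SE(b₁) = √(MSE/Sₓₓ) = √(664.244/306.14) = 1.473.
t = -2.239 / 1.473 = -1.5200.
df = n − 2 = 344.
Two-sided p ≈ 0.1294, which is ≥ 0.025, so fail to reject H₀.
The data do not give significant evidence of an association between weekly training distance and marathon finish time.

t = -1.5200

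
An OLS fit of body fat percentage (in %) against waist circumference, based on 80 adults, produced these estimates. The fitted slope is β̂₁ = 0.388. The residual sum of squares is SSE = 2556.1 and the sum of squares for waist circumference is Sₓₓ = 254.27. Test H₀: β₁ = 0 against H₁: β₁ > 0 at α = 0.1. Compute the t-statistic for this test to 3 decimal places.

t = 1.081

MSE = SSE/(n − 2) = 2556.1/78 = 32.7705.
SE(β̂₁) = √(MSE/Sₓₓ) = √(32.7705/254.27) = 0.359.
t = 0.388 / 0.359 = 1.081.
df = n − 2 = 78.
One-sided p ≈ 0.1416, which is ≥ 0.1, so fail to reject H₀.
The data do not give significant evidence that the true slope on waist circumference is positive.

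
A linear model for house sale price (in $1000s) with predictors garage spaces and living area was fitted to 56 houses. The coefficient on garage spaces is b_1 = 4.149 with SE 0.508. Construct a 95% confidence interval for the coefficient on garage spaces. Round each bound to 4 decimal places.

df = n − k − 1 = 56 − 2 − 1 = 53.
t* = t_{0.025, 53} = 2.005746.
Margin = t* × SE = 2.005746 × 0.508 = 1.018919.
CI: 4.149 ± 1.018919 → (3.1301, 5.1679).
With 95% confidence, each one-unit increase in garage spaces is associated with a change of between 3.1301 and 5.1679 $1000s in house sale price, holding the other predictors fixed.

(3.1301, 5.1679)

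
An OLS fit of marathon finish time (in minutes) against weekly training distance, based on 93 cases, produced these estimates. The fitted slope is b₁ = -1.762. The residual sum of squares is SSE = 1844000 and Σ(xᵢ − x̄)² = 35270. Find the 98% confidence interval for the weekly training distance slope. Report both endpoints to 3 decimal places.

MSE = SSE/(n − 2) = 1844000/91 = 20263.7.
SE(b₁) = √(MSE/Sₓₓ) = √(20263.7/35270) = 0.757979.
df = n − 2 = 91.
t* = t_{0.01, 91} = 2.368026.
Margin = t* × SE = 2.368026 × 0.757979 = 1.79491.
CI: -1.762 ± 1.79491 → (-3.557, 0.033).
With 98% confidence, each one-unit increase in weekly training distance is associated with a change of between -3.557 and 0.033 minutes in marathon finish time.

(-3.557, 0.033)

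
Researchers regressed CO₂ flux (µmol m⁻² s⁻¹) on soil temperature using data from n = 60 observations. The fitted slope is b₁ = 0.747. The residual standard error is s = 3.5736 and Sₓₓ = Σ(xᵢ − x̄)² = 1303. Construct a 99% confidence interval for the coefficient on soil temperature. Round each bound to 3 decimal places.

(0.483, 1.011)

SE(b₁) = s/√Sₓₓ = 3.5736/√1303 = 0.0989997.
df = n − 2 = 58.
t* = t_{0.005, 58} = 2.663287.
Margin = t* × SE = 2.663287 × 0.0989997 = 0.26366.
CI: 0.747 ± 0.26366 → (0.483, 1.011).
With 99% confidence, each one-unit increase in soil temperature is associated with a change of between 0.483 and 1.011 µmol m⁻² s⁻¹ in CO₂ flux.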